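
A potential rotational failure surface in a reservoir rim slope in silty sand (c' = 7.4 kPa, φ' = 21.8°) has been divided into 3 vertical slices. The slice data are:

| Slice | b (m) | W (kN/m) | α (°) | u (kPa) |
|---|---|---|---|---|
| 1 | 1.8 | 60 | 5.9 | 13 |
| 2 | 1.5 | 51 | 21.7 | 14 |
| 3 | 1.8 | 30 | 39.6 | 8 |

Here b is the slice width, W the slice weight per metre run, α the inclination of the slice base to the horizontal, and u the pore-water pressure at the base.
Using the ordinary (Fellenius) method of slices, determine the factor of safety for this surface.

FS = 1.56

Ordinary method of slices: FS = Σ[c'·Δl_i + (W_i cosα_i − u_i·Δl_i)·tanφ'] / Σ W_i sinα_i, with Δl_i = b_i / cosα_i.
Slice 1: Δl = 1.8/cos5.9° = 1.810 m; N'_1 = 60·cos5.9° − 13·1.810 = 36.2; c'Δl = 13.39; W sinα = 6.2
Slice 2: Δl = 1.5/cos21.7° = 1.614 m; N'_2 = 51·cos21.7° − 14·1.614 = 24.8; c'Δl = 11.95; W sinα = 18.9
Slice 3: Δl = 1.8/cos39.6° = 2.336 m; N'_3 = 30·cos39.6° − 8·2.336 = 4.4; c'Δl = 17.29; W sinα = 19.1
Σc'Δl = 42.6 kN/m; ΣN' = 65.4 kN/m; ΣW sinα = 44.1 kN/m
Resisting = 42.6 + 65.4·tan21.8° = 42.6 + 26.1 = 68.8 kN/m
FS = 68.8 / 44.1 = 1.558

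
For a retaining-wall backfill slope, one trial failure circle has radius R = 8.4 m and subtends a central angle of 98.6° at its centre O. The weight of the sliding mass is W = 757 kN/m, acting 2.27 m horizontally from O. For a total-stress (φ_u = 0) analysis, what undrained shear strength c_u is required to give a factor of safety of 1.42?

FS = c_u·L_a·R / (W·d), so c_u = FS·W·d / (L_a·R).
Arc length L_a = R·θ = 8.4·(98.6°·π/180) = 8.4·1.7209 = 14.46 m
c_u = 1.42·757·2.27 / (14.46·8.4) = 2440.1 / 121.43 = 20.10 kPa

c_u = 20.1 kPa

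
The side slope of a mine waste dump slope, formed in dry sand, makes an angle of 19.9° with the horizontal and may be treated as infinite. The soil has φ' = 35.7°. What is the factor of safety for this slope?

For a dry cohesionless infinite slope the factor of safety is FS = tanφ' / tanβ.
FS = tan35.7° / tan19.9° = 0.7186 / 0.3620 = 1.985

FS = 1.99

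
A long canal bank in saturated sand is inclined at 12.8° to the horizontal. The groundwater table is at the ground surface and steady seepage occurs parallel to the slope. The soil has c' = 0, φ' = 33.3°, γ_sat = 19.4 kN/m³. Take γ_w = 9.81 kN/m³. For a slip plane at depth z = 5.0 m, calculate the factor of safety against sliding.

FS = 1.43

With seepage parallel to the slope and the water table at the surface, the effective normal stress on the slip plane uses the buoyant unit weight γ' = γ_sat − γ_w while the driving shear stress uses γ_sat:
FS = [c' + γ' z cos²β tanφ'] / [γ_sat z sinβ cosβ]
(For c' = 0 this reduces to FS = (γ'/γ_sat)·tanφ'/tanβ.)
γ' = 19.4 − 9.81 = 9.59 kN/m³
Numerator = 0.0 + 9.59·5.0·cos²12.8°·tan33.3° = 0.0 + 9.59·5.0·0.9509·0.6569 = 29.951 kPa
Denominator = 19.4·5.0·sin12.8°·cos12.8° = 19.4·5.0·0.2215·0.9751 = 20.956 kPa
FS = 29.951 / 20.956 = 1.429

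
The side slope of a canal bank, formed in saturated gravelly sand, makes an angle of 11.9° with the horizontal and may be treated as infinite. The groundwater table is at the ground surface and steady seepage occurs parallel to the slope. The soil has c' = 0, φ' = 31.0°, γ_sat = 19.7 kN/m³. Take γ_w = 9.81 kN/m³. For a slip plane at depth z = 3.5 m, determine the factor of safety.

FS = 1.43

With seepage parallel to the slope and the water table at the surface, the effective normal stress on the slip plane uses the buoyant unit weight γ' = γ_sat − γ_w while the driving shear stress uses γ_sat:
FS = [c' + γ' z cos²β tanφ'] / [γ_sat z sinβ cosβ]
(For c' = 0 this reduces to FS = (γ'/γ_sat)·tanφ'/tanβ.)
γ' = 19.7 − 9.81 = 9.89 kN/m³
Numerator = 0.0 + 9.89·3.5·cos²11.9°·tan31.0° = 0.0 + 9.89·3.5·0.9575·0.6009 = 19.914 kPa
Denominator = 19.7·3.5·sin11.9°·cos11.9° = 19.7·3.5·0.2062·0.9785 = 13.912 kPa
FS = 19.914 / 13.912 = 1.431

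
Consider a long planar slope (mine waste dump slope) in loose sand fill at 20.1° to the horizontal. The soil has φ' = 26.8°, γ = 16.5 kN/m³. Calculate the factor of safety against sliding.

FS = 1.38

For a dry cohesionless infinite slope the factor of safety is FS = tanφ' / tanβ.
FS = tan26.8° / tan20.1° = 0.5051 / 0.3659 = 1.380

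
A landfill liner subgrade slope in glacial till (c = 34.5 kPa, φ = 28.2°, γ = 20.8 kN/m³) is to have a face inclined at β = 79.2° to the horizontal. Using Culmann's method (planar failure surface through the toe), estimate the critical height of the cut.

Culmann's analysis gives the critical failure plane at α_cr = (β + φ)/2 = (79.2 + 28.2)/2 = 53.7°, and the critical height
H_c = (4c/γ) · sinβ cosφ / [1 − cos(β − φ)]
    = (4·34.5/20.8) · sin79.2°·cos28.2° / [1 − cos(51.0°)]
    = 6.635 · 0.9823·0.8813 / [1 − 0.6293]
    = 6.635 · 0.8657 / 0.3707
    = 15.49 m

H_c = 15.49 m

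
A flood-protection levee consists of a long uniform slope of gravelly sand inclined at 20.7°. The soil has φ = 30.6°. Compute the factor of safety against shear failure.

For a dry cohesionless infinite slope the factor of safety is FS = tanφ / tanβ.
FS = tan30.6° / tan20.7° = 0.5914 / 0.3779 = 1.565

FS = 1.57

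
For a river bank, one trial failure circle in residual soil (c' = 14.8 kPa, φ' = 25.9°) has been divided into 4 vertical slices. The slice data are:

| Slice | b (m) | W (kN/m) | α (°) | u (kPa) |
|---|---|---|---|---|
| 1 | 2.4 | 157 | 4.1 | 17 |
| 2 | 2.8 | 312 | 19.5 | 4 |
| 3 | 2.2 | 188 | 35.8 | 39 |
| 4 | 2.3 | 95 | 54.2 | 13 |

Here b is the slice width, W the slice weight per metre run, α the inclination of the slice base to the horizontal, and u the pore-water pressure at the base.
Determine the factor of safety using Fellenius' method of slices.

Ordinary method of slices: FS = Σ[c'·Δl_i + (W_i cosα_i − u_i·Δl_i)·tanφ'] / Σ W_i sinα_i, with Δl_i = b_i / cosα_i.
Slice 1: Δl = 2.4/cos4.1° = 2.406 m; N'_1 = 157·cos4.1° − 17·2.406 = 115.7; c'Δl = 35.61; W sinα = 11.2
Slice 2: Δl = 2.8/cos19.5° = 2.970 m; N'_2 = 312·cos19.5° − 4·2.970 = 282.2; c'Δl = 43.96; W sinα = 104.1
Slice 3: Δl = 2.2/cos35.8° = 2.712 m; N'_3 = 188·cos35.8° − 39·2.712 = 46.7; c'Δl = 40.14; W sinα = 110.0
Slice 4: Δl = 2.3/cos54.2° = 3.932 m; N'_4 = 95·cos54.2° − 13·3.932 = 4.5; c'Δl = 58.19; W sinα = 77.1
Σc'Δl = 177.9 kN/m; ΣN' = 449.1 kN/m; ΣW sinα = 302.4 kN/m
Resisting = 177.9 + 449.1·tan25.9° = 177.9 + 218.1 = 396.0 kN/m
FS = 396.0 / 302.4 = 1.309

FS = 1.31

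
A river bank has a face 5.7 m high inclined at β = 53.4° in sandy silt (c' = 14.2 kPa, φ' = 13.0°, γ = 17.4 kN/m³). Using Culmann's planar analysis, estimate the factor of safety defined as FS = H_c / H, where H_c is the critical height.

FS = 1.88

H_c = (4c'/γ) · sinβ cosφ' / [1 − cos(β − φ')]
    = (4·14.2/17.4) · sin53.4°·cos13.0° / [1 − cos40.4°]
    = 3.264 · 0.7822 / 0.2385 = 10.71 m
FS = H_c / H = 10.71 / 5.7 = 1.879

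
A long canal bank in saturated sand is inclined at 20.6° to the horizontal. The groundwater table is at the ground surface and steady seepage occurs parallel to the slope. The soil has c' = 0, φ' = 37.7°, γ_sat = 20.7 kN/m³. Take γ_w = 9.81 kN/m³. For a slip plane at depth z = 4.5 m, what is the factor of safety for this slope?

With seepage parallel to the slope and the water table at the surface, the effective normal stress on the slip plane uses the buoyant unit weight γ' = γ_sat − γ_w while the driving shear stress uses γ_sat:
FS = [c' + γ' z cos²β tanφ'] / [γ_sat z sinβ cosβ]
(For c' = 0 this reduces to FS = (γ'/γ_sat)·tanφ'/tanβ.)
γ' = 20.7 − 9.81 = 10.89 kN/m³
Numerator = 0.0 + 10.89·4.5·cos²20.6°·tan37.7° = 0.0 + 10.89·4.5·0.8762·0.7729 = 33.187 kPa
Denominator = 20.7·4.5·sin20.6°·cos20.6° = 20.7·4.5·0.3518·0.9361 = 30.678 kPa
FS = 33.187 / 30.678 = 1.082

FS = 1.08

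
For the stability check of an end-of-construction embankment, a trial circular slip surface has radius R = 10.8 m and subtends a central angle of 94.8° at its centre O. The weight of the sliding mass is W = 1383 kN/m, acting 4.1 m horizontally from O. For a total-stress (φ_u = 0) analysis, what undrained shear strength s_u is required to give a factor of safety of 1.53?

FS = s_u·L_a·R / (W·d), so s_u = FS·W·d / (L_a·R).
Arc length L_a = R·θ = 10.8·(94.8°·π/180) = 10.8·1.6546 = 17.87 m
s_u = 1.53·1383·4.1 / (17.87·10.8) = 8675.6 / 192.99 = 44.95 kPa

s_u = 45.0 kPa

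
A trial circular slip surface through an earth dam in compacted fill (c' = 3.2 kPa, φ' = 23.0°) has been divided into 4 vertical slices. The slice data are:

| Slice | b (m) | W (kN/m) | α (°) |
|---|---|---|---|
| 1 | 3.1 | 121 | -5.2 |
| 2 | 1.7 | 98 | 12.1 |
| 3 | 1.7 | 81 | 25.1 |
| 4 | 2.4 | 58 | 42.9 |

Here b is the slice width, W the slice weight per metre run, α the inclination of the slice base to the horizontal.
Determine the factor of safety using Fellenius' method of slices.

Ordinary method of slices: FS = Σ[c'·Δl_i + (W_i cosα_i)·tanφ'] / Σ W_i sinα_i, with Δl_i = b_i / cosα_i.
Slice 1: Δl = 3.1/cos(-5.2°) = 3.113 m; N'_1 = 121·cos(-5.2°) = 120.5; c'Δl = 9.96; W sinα = -11.0
Slice 2: Δl = 1.7/cos12.1° = 1.739 m; N'_2 = 98·cos12.1° = 95.8; c'Δl = 5.56; W sinα = 20.5
Slice 3: Δl = 1.7/cos25.1° = 1.877 m; N'_3 = 81·cos25.1° = 73.4; c'Δl = 6.01; W sinα = 34.4
Slice 4: Δl = 2.4/cos42.9° = 3.276 m; N'_4 = 58·cos42.9° = 42.5; c'Δl = 10.48; W sinα = 39.5
Σc'Δl = 32.0 kN/m; ΣN' = 332.2 kN/m; ΣW sinα = 83.4 kN/m
Resisting = 32.0 + 332.2·tan23.0° = 32.0 + 141.0 = 173.0 kN/m
FS = 173.0 / 83.4 = 2.074

FS = 2.07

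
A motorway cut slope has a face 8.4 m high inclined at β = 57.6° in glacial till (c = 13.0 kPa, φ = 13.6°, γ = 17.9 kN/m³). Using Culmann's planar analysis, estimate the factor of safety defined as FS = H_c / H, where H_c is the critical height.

H_c = (4c/γ) · sinβ cosφ / [1 − cos(β − φ)]
    = (4·13.0/17.9) · sin57.6°·cos13.6° / [1 − cos44.0°]
    = 2.905 · 0.8207 / 0.2807 = 8.49 m
FS = H_c / H = 8.49 / 8.4 = 1.011

FS = 1.01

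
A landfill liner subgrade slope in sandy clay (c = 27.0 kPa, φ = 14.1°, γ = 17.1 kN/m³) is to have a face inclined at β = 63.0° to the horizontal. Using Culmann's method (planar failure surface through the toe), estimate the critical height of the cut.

Culmann's analysis gives the critical failure plane at α_cr = (β + φ)/2 = (63.0 + 14.1)/2 = 38.5°, and the critical height
H_c = (4c/γ) · sinβ cosφ / [1 − cos(β − φ)]
    = (4·27.0/17.1) · sin63.0°·cos14.1° / [1 − cos(48.9°)]
    = 6.316 · 0.8910·0.9699 / [1 − 0.6574]
    = 6.316 · 0.8642 / 0.3426
    = 15.93 m

H_c = 15.93 m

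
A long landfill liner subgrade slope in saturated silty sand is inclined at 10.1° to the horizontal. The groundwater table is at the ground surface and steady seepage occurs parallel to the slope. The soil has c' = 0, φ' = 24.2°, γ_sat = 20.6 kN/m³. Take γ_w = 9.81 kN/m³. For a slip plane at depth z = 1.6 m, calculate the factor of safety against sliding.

FS = 1.32

With seepage parallel to the slope and the water table at the surface, the effective normal stress on the slip plane uses the buoyant unit weight γ' = γ_sat − γ_w while the driving shear stress uses γ_sat:
FS = [c' + γ' z cos²β tanφ'] / [γ_sat z sinβ cosβ]
(For c' = 0 this reduces to FS = (γ'/γ_sat)·tanφ'/tanβ.)
γ' = 20.6 − 9.81 = 10.79 kN/m³
Numerator = 0.0 + 10.79·1.6·cos²10.1°·tan24.2° = 0.0 + 10.79·1.6·0.9692·0.4494 = 7.520 kPa
Denominator = 20.6·1.6·sin10.1°·cos10.1° = 20.6·1.6·0.1754·0.9845 = 5.691 kPa
FS = 7.520 / 5.691 = 1.322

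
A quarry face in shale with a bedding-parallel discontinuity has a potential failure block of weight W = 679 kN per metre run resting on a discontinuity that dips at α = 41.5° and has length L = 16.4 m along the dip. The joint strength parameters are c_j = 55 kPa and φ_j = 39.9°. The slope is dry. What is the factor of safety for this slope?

FS = 2.95

Resolving the block weight along and normal to the plane and applying the Mohr–Coulomb strength on the joint:
N' = W cosα = 679·cos41.5° = 508.5 kN/m
Driving force T = W sinα = 679·sin41.5° = 449.9 kN/m
Resisting force R = c_j·L + N'·tanφ_j = 55·16.4 + 508.5·tan39.9° = 902.0 + 425.2 = 1327.2 kN/m
FS = R / T = 1327.2 / 449.9 = 2.950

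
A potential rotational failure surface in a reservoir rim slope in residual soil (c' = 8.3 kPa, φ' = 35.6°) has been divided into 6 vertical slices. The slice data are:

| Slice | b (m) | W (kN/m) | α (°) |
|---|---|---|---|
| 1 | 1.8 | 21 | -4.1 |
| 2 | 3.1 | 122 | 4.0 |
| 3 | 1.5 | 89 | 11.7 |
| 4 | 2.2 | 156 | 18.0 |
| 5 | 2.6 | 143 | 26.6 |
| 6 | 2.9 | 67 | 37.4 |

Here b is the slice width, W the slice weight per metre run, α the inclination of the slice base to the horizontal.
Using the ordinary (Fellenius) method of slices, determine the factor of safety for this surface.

Ordinary method of slices: FS = Σ[c'·Δl_i + (W_i cosα_i)·tanφ'] / Σ W_i sinα_i, with Δl_i = b_i / cosα_i.
Slice 1: Δl = 1.8/cos(-4.1°) = 1.805 m; N'_1 = 21·cos(-4.1°) = 20.9; c'Δl = 14.98; W sinα = -1.5
Slice 2: Δl = 3.1/cos4.0° = 3.108 m; N'_2 = 122·cos4.0° = 121.7; c'Δl = 25.79; W sinα = 8.5
Slice 3: Δl = 1.5/cos11.7° = 1.532 m; N'_3 = 89·cos11.7° = 87.2; c'Δl = 12.71; W sinα = 18.0
Slice 4: Δl = 2.2/cos18.0° = 2.313 m; N'_4 = 156·cos18.0° = 148.4; c'Δl = 19.20; W sinα = 48.2
Slice 5: Δl = 2.6/cos26.6° = 2.908 m; N'_5 = 143·cos26.6° = 127.9; c'Δl = 24.13; W sinα = 64.0
Slice 6: Δl = 2.9/cos37.4° = 3.650 m; N'_6 = 67·cos37.4° = 53.2; c'Δl = 30.30; W sinα = 40.7
Σc'Δl = 127.1 kN/m; ΣN' = 559.3 kN/m; ΣW sinα = 178.0 kN/m
Resisting = 127.1 + 559.3·tan35.6° = 127.1 + 400.4 = 527.5 kN/m
FS = 527.5 / 178.0 = 2.964

FS = 2.96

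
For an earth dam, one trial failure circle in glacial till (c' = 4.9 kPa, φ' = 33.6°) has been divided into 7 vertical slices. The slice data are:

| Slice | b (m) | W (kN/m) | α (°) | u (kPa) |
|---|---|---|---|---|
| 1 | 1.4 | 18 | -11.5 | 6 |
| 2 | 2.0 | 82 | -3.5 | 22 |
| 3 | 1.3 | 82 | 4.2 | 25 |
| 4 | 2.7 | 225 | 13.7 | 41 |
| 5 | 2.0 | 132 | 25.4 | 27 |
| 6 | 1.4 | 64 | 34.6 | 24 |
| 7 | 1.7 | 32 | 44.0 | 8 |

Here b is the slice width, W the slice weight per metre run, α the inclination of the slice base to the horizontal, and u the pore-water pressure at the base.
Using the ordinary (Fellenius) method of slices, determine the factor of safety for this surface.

Ordinary method of slices: FS = Σ[c'·Δl_i + (W_i cosα_i − u_i·Δl_i)·tanφ'] / Σ W_i sinα_i, with Δl_i = b_i / cosα_i.
Slice 1: Δl = 1.4/cos(-11.5°) = 1.429 m; N'_1 = 18·cos(-11.5°) − 6·1.429 = 9.1; c'Δl = 7.00; W sinα = -3.6
Slice 2: Δl = 2.0/cos(-3.5°) = 2.004 m; N'_2 = 82·cos(-3.5°) − 22·2.004 = 37.8; c'Δl = 9.82; W sinα = -5.0
Slice 3: Δl = 1.3/cos4.2° = 1.304 m; N'_3 = 82·cos4.2° − 25·1.304 = 49.2; c'Δl = 6.39; W sinα = 6.0
Slice 4: Δl = 2.7/cos13.7° = 2.779 m; N'_4 = 225·cos13.7° − 41·2.779 = 104.7; c'Δl = 13.62; W sinα = 53.3
Slice 5: Δl = 2.0/cos25.4° = 2.214 m; N'_5 = 132·cos25.4° − 27·2.214 = 59.5; c'Δl = 10.85; W sinα = 56.6
Slice 6: Δl = 1.4/cos34.6° = 1.701 m; N'_6 = 64·cos34.6° − 24·1.701 = 11.9; c'Δl = 8.33; W sinα = 36.3
Slice 7: Δl = 1.7/cos44.0° = 2.363 m; N'_7 = 32·cos44.0° − 8·2.363 = 4.1; c'Δl = 11.58; W sinα = 22.2
Σc'Δl = 67.6 kN/m; ΣN' = 276.1 kN/m; ΣW sinα = 165.9 kN/m
Resisting = 67.6 + 276.1·tan33.6° = 67.6 + 183.5 = 251.0 kN/m
FS = 251.0 / 165.9 = 1.513

FS = 1.51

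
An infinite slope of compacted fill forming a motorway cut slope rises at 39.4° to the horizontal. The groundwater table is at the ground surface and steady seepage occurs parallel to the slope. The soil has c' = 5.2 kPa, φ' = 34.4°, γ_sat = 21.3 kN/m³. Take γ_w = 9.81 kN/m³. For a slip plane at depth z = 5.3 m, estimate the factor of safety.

FS = 0.54

With seepage parallel to the slope and the water table at the surface, the effective normal stress on the slip plane uses the buoyant unit weight γ' = γ_sat − γ_w while the driving shear stress uses γ_sat:
FS = [c' + γ' z cos²β tanφ'] / [γ_sat z sinβ cosβ]
γ' = 21.3 − 9.81 = 11.49 kN/m³
Numerator = 5.2 + 11.49·5.3·cos²39.4°·tan34.4° = 5.2 + 11.49·5.3·0.5971·0.6847 = 30.098 kPa
Denominator = 21.3·5.3·sin39.4°·cos39.4° = 21.3·5.3·0.6347·0.7727 = 55.370 kPa
FS = 30.098 / 55.370 = 0.544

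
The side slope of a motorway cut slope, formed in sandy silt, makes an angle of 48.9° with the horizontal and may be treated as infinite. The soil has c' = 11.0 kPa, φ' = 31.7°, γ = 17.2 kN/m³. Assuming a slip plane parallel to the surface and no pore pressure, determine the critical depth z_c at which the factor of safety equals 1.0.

Setting FS = 1.00 in FS = [c' + γz cos²β tanφ'] / [γz sinβ cosβ] and solving for z:
z = c' / [γ cosβ (FS·sinβ − cosβ·tanφ')]
  = 11.0 / [17.2·cos48.9°·(1.00·sin48.9° − cos48.9°·tan31.7°)]
  = 11.0 / [17.2·0.6574·(1.00·0.7536 − 0.6574·0.6176)]
  = 11.0 / 3.9298 = 2.799 m

z_c = 2.80 m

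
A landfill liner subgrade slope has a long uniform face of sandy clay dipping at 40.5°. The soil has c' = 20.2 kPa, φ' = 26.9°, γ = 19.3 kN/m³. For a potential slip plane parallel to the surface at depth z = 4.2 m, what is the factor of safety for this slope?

FS = 1.10

For an infinite slope with a slip plane parallel to the surface (no pore pressure): FS = [c' + γz cos²β tanφ'] / [γz sinβ cosβ].
γz = 19.3·4.2 = 81.06 kN/m²
Numerator = 20.2 + 81.06·cos²40.5°·tan26.9° = 20.2 + 81.06·0.5782·0.5073 = 43.979 kPa
Denominator = 81.06·sin40.5°·cos40.5° = 81.06·0.6494·0.7604 = 40.031 kPa
FS = 43.979 / 40.031 = 1.099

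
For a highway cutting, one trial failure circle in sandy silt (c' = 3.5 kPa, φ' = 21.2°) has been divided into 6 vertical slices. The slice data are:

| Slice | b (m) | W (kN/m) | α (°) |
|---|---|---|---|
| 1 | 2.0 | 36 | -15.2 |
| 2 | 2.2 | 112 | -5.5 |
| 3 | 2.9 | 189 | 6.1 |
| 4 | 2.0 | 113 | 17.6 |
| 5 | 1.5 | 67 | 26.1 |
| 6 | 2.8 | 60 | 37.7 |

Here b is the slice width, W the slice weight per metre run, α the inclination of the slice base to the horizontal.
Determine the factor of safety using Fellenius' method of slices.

FS = 2.63

Ordinary method of slices: FS = Σ[c'·Δl_i + (W_i cosα_i)·tanφ'] / Σ W_i sinα_i, with Δl_i = b_i / cosα_i.
Slice 1: Δl = 2.0/cos(-15.2°) = 2.073 m; N'_1 = 36·cos(-15.2°) = 34.7; c'Δl = 7.25; W sinα = -9.4
Slice 2: Δl = 2.2/cos(-5.5°) = 2.210 m; N'_2 = 112·cos(-5.5°) = 111.5; c'Δl = 7.74; W sinα = -10.7
Slice 3: Δl = 2.9/cos6.1° = 2.917 m; N'_3 = 189·cos6.1° = 187.9; c'Δl = 10.21; W sinα = 20.1
Slice 4: Δl = 2.0/cos17.6° = 2.098 m; N'_4 = 113·cos17.6° = 107.7; c'Δl = 7.34; W sinα = 34.2
Slice 5: Δl = 1.5/cos26.1° = 1.670 m; N'_5 = 67·cos26.1° = 60.2; c'Δl = 5.85; W sinα = 29.5
Slice 6: Δl = 2.8/cos37.7° = 3.539 m; N'_6 = 60·cos37.7° = 47.5; c'Δl = 12.39; W sinα = 36.7
Σc'Δl = 50.8 kN/m; ΣN' = 549.5 kN/m; ΣW sinα = 100.2 kN/m
Resisting = 50.8 + 549.5·tan21.2° = 50.8 + 213.1 = 263.9 kN/m
FS = 263.9 / 100.2 = 2.633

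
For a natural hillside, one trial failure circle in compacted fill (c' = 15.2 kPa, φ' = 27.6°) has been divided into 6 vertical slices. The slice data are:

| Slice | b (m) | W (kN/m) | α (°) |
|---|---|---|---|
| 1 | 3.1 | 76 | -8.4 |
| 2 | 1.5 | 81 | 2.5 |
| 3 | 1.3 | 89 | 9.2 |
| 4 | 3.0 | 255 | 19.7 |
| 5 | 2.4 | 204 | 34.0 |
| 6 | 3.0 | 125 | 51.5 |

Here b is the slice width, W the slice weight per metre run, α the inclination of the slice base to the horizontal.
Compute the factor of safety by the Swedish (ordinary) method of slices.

Ordinary method of slices: FS = Σ[c'·Δl_i + (W_i cosα_i)·tanφ'] / Σ W_i sinα_i, with Δl_i = b_i / cosα_i.
Slice 1: Δl = 3.1/cos(-8.4°) = 3.134 m; N'_1 = 76·cos(-8.4°) = 75.2; c'Δl = 47.63; W sinα = -11.1
Slice 2: Δl = 1.5/cos2.5° = 1.501 m; N'_2 = 81·cos2.5° = 80.9; c'Δl = 22.82; W sinα = 3.5
Slice 3: Δl = 1.3/cos9.2° = 1.317 m; N'_3 = 89·cos9.2° = 87.9; c'Δl = 20.02; W sinα = 14.2
Slice 4: Δl = 3.0/cos19.7° = 3.187 m; N'_4 = 255·cos19.7° = 240.1; c'Δl = 48.43; W sinα = 86.0
Slice 5: Δl = 2.4/cos34.0° = 2.895 m; N'_5 = 204·cos34.0° = 169.1; c'Δl = 44.00; W sinα = 114.1
Slice 6: Δl = 3.0/cos51.5° = 4.819 m; N'_6 = 125·cos51.5° = 77.8; c'Δl = 73.25; W sinα = 97.8
Σc'Δl = 256.2 kN/m; ΣN' = 731.0 kN/m; ΣW sinα = 304.5 kN/m
Resisting = 256.2 + 731.0·tan27.6° = 256.2 + 382.1 = 638.3 kN/m
FS = 638.3 / 304.5 = 2.096

FS = 2.10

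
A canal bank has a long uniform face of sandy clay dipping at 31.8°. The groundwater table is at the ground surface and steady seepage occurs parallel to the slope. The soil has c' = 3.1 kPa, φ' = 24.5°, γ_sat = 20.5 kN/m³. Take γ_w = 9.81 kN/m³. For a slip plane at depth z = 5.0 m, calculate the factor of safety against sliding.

FS = 0.45

With seepage parallel to the slope and the water table at the surface, the effective normal stress on the slip plane uses the buoyant unit weight γ' = γ_sat − γ_w while the driving shear stress uses γ_sat:
FS = [c' + γ' z cos²β tanφ'] / [γ_sat z sinβ cosβ]
γ' = 20.5 − 9.81 = 10.69 kN/m³
Numerator = 3.1 + 10.69·5.0·cos²31.8°·tan24.5° = 3.1 + 10.69·5.0·0.7223·0.4557 = 20.695 kPa
Denominator = 20.5·5.0·sin31.8°·cos31.8° = 20.5·5.0·0.5270·0.8499 = 45.905 kPa
FS = 20.695 / 45.905 = 0.451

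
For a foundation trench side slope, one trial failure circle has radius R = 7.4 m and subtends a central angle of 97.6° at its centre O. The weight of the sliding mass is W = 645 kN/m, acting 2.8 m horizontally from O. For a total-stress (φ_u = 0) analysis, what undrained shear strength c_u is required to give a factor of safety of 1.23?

c_u = 23.8 kPa

FS = c_u·L_a·R / (W·d), so c_u = FS·W·d / (L_a·R).
Arc length L_a = R·θ = 7.4·(97.6°·π/180) = 7.4·1.7034 = 12.61 m
c_u = 1.23·645·2.8 / (12.61·7.4) = 2221.4 / 93.28 = 23.81 kPa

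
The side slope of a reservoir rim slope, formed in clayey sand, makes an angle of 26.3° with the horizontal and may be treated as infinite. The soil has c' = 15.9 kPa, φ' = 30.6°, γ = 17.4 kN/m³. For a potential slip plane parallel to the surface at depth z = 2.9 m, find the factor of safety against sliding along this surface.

FS = 1.99

For an infinite slope with a slip plane parallel to the surface (no pore pressure): FS = [c' + γz cos²β tanφ'] / [γz sinβ cosβ].
γz = 17.4·2.9 = 50.46 kN/m²
Numerator = 15.9 + 50.46·cos²26.3°·tan30.6° = 15.9 + 50.46·0.8037·0.5914 = 39.884 kPa
Denominator = 50.46·sin26.3°·cos26.3° = 50.46·0.4431·0.8965 = 20.043 kPa
FS = 39.884 / 20.043 = 1.990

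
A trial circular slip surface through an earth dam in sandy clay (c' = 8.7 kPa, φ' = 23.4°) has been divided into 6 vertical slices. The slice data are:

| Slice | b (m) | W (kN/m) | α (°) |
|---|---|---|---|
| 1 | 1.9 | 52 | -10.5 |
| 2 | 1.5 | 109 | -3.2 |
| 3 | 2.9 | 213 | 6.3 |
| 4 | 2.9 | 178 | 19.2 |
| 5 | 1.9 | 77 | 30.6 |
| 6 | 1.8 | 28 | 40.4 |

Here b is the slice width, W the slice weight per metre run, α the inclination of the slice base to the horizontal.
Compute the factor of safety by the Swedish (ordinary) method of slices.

Ordinary method of slices: FS = Σ[c'·Δl_i + (W_i cosα_i)·tanφ'] / Σ W_i sinα_i, with Δl_i = b_i / cosα_i.
Slice 1: Δl = 1.9/cos(-10.5°) = 1.932 m; N'_1 = 52·cos(-10.5°) = 51.1; c'Δl = 16.81; W sinα = -9.5
Slice 2: Δl = 1.5/cos(-3.2°) = 1.502 m; N'_2 = 109·cos(-3.2°) = 108.8; c'Δl = 13.07; W sinα = -6.1
Slice 3: Δl = 2.9/cos6.3° = 2.918 m; N'_3 = 213·cos6.3° = 211.7; c'Δl = 25.38; W sinα = 23.4
Slice 4: Δl = 2.9/cos19.2° = 3.071 m; N'_4 = 178·cos19.2° = 168.1; c'Δl = 26.72; W sinα = 58.5
Slice 5: Δl = 1.9/cos30.6° = 2.207 m; N'_5 = 77·cos30.6° = 66.3; c'Δl = 19.20; W sinα = 39.2
Slice 6: Δl = 1.8/cos40.4° = 2.364 m; N'_6 = 28·cos40.4° = 21.3; c'Δl = 20.56; W sinα = 18.1
Σc'Δl = 121.7 kN/m; ΣN' = 627.4 kN/m; ΣW sinα = 123.7 kN/m
Resisting = 121.7 + 627.4·tan23.4° = 121.7 + 271.5 = 393.2 kN/m
FS = 393.2 / 123.7 = 3.179

FS = 3.18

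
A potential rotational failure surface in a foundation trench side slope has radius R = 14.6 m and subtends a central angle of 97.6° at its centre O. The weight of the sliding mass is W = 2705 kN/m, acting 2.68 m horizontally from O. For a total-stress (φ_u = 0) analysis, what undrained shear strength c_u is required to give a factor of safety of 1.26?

FS = c_u·L_a·R / (W·d), so c_u = FS·W·d / (L_a·R).
Arc length L_a = R·θ = 14.6·(97.6°·π/180) = 14.6·1.7034 = 24.87 m
c_u = 1.26·2705·2.68 / (24.87·14.6) = 9134.2 / 363.11 = 25.16 kPa

c_u = 25.2 kPa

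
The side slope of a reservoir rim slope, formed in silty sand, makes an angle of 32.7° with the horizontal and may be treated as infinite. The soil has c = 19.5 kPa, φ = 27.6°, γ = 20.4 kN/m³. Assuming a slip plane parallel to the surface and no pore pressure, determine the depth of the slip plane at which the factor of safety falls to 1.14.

Setting FS = 1.14 in FS = [c + γz cos²β tanφ] / [γz sinβ cosβ] and solving for z:
z = c / [γ cosβ (FS·sinβ − cosβ·tanφ)]
  = 19.5 / [20.4·cos32.7°·(1.14·sin32.7° − cos32.7°·tan27.6°)]
  = 19.5 / [20.4·0.8415·(1.14·0.5402 − 0.8415·0.5228)]
  = 19.5 / 3.0204 = 6.456 m

z = 6.46 m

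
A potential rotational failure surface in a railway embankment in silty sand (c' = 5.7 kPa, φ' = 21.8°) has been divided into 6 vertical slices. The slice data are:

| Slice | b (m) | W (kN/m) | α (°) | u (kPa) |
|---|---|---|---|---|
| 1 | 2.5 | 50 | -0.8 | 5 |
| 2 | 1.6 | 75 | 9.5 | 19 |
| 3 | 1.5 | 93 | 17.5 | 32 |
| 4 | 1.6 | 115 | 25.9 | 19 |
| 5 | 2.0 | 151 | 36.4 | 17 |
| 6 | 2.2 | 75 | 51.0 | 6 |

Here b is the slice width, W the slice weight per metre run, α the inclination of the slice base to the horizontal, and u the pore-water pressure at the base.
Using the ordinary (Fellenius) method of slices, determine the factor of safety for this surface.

Ordinary method of slices: FS = Σ[c'·Δl_i + (W_i cosα_i − u_i·Δl_i)·tanφ'] / Σ W_i sinα_i, with Δl_i = b_i / cosα_i.
Slice 1: Δl = 2.5/cos(-0.8°) = 2.500 m; N'_1 = 50·cos(-0.8°) − 5·2.500 = 37.5; c'Δl = 14.25; W sinα = -0.7
Slice 2: Δl = 1.6/cos9.5° = 1.622 m; N'_2 = 75·cos9.5° − 19·1.622 = 43.1; c'Δl = 9.25; W sinα = 12.4
Slice 3: Δl = 1.5/cos17.5° = 1.573 m; N'_3 = 93·cos17.5° − 32·1.573 = 38.4; c'Δl = 8.96; W sinα = 28.0
Slice 4: Δl = 1.6/cos25.9° = 1.779 m; N'_4 = 115·cos25.9° − 19·1.779 = 69.7; c'Δl = 10.14; W sinα = 50.2
Slice 5: Δl = 2.0/cos36.4° = 2.485 m; N'_5 = 151·cos36.4° − 17·2.485 = 79.3; c'Δl = 14.16; W sinα = 89.6
Slice 6: Δl = 2.2/cos51.0° = 3.496 m; N'_6 = 75·cos51.0° − 6·3.496 = 26.2; c'Δl = 19.93; W sinα = 58.3
Σc'Δl = 76.7 kN/m; ΣN' = 294.2 kN/m; ΣW sinα = 237.8 kN/m
Resisting = 76.7 + 294.2·tan21.8° = 76.7 + 117.7 = 194.4 kN/m
FS = 194.4 / 237.8 = 0.817

FS = 0.82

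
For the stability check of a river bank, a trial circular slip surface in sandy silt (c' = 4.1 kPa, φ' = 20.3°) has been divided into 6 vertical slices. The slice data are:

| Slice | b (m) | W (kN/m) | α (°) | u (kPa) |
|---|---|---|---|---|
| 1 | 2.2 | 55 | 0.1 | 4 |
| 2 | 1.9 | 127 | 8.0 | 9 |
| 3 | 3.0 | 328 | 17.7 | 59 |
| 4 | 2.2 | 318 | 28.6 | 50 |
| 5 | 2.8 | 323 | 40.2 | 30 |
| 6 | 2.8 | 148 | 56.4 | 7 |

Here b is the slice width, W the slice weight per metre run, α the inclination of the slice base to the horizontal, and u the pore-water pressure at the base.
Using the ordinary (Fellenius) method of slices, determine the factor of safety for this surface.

FS = 0.51

Ordinary method of slices: FS = Σ[c'·Δl_i + (W_i cosα_i − u_i·Δl_i)·tanφ'] / Σ W_i sinα_i, with Δl_i = b_i / cosα_i.
Slice 1: Δl = 2.2/cos0.1° = 2.200 m; N'_1 = 55·cos0.1° − 4·2.200 = 46.2; c'Δl = 9.02; W sinα = 0.1
Slice 2: Δl = 1.9/cos8.0° = 1.919 m; N'_2 = 127·cos8.0° − 9·1.919 = 108.5; c'Δl = 7.87; W sinα = 17.7
Slice 3: Δl = 3.0/cos17.7° = 3.149 m; N'_3 = 328·cos17.7° − 59·3.149 = 126.7; c'Δl = 12.91; W sinα = 99.7
Slice 4: Δl = 2.2/cos28.6° = 2.506 m; N'_4 = 318·cos28.6° − 50·2.506 = 153.9; c'Δl = 10.27; W sinα = 152.2
Slice 5: Δl = 2.8/cos40.2° = 3.666 m; N'_5 = 323·cos40.2° − 30·3.666 = 136.7; c'Δl = 15.03; W sinα = 208.5
Slice 6: Δl = 2.8/cos56.4° = 5.060 m; N'_6 = 148·cos56.4° − 7·5.060 = 46.5; c'Δl = 20.74; W sinα = 123.3
Σc'Δl = 75.8 kN/m; ΣN' = 618.5 kN/m; ΣW sinα = 601.5 kN/m
Resisting = 75.8 + 618.5·tan20.3° = 75.8 + 228.8 = 304.6 kN/m
FS = 304.6 / 601.5 = 0.506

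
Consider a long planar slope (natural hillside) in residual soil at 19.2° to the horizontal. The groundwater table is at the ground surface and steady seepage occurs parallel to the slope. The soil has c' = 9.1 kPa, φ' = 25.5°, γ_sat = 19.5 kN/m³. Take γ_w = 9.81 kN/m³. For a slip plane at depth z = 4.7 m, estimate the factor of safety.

FS = 1.00

With seepage parallel to the slope and the water table at the surface, the effective normal stress on the slip plane uses the buoyant unit weight γ' = γ_sat − γ_w while the driving shear stress uses γ_sat:
FS = [c' + γ' z cos²β tanφ'] / [γ_sat z sinβ cosβ]
γ' = 19.5 − 9.81 = 9.69 kN/m³
Numerator = 9.1 + 9.69·4.7·cos²19.2°·tan25.5° = 9.1 + 9.69·4.7·0.8918·0.4770 = 28.473 kPa
Denominator = 19.5·4.7·sin19.2°·cos19.2° = 19.5·4.7·0.3289·0.9444 = 28.464 kPa
FS = 28.473 / 28.464 = 1.000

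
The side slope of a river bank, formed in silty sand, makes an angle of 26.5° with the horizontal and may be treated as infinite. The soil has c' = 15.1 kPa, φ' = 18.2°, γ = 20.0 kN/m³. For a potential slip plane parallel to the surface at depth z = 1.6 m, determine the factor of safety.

For an infinite slope with a slip plane parallel to the surface (no pore pressure): FS = [c' + γz cos²β tanφ'] / [γz sinβ cosβ].
γz = 20.0·1.6 = 32.00 kN/m²
Numerator = 15.1 + 32.00·cos²26.5°·tan18.2° = 15.1 + 32.00·0.8009·0.3288 = 23.526 kPa
Denominator = 32.00·sin26.5°·cos26.5° = 32.00·0.4462·0.8949 = 12.778 kPa
FS = 23.526 / 12.778 = 1.841

FS = 1.84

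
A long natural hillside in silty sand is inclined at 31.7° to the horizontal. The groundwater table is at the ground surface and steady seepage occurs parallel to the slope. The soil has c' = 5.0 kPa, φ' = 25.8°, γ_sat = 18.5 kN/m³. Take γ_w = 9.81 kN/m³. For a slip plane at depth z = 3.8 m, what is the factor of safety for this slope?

With seepage parallel to the slope and the water table at the surface, the effective normal stress on the slip plane uses the buoyant unit weight γ' = γ_sat − γ_w while the driving shear stress uses γ_sat:
FS = [c' + γ' z cos²β tanφ'] / [γ_sat z sinβ cosβ]
γ' = 18.5 − 9.81 = 8.69 kN/m³
Numerator = 5.0 + 8.69·3.8·cos²31.7°·tan25.8° = 5.0 + 8.69·3.8·0.7239·0.4834 = 16.556 kPa
Denominator = 18.5·3.8·sin31.7°·cos31.7° = 18.5·3.8·0.5255·0.8508 = 31.430 kPa
FS = 16.556 / 31.430 = 0.527

FS = 0.53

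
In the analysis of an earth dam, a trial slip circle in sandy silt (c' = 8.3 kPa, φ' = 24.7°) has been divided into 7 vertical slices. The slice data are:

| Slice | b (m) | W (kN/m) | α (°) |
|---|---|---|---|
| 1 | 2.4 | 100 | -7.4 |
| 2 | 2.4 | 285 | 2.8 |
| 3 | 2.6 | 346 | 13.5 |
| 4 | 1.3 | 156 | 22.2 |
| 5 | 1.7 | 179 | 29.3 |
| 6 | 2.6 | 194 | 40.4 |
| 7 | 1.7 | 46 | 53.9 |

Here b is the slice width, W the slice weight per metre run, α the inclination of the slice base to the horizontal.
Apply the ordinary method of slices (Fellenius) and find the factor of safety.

FS = 1.77

Ordinary method of slices: FS = Σ[c'·Δl_i + (W_i cosα_i)·tanφ'] / Σ W_i sinα_i, with Δl_i = b_i / cosα_i.
Slice 1: Δl = 2.4/cos(-7.4°) = 2.420 m; N'_1 = 100·cos(-7.4°) = 99.2; c'Δl = 20.09; W sinα = -12.9
Slice 2: Δl = 2.4/cos2.8° = 2.403 m; N'_2 = 285·cos2.8° = 284.7; c'Δl = 19.94; W sinα = 13.9
Slice 3: Δl = 2.6/cos13.5° = 2.674 m; N'_3 = 346·cos13.5° = 336.4; c'Δl = 22.19; W sinα = 80.8
Slice 4: Δl = 1.3/cos22.2° = 1.404 m; N'_4 = 156·cos22.2° = 144.4; c'Δl = 11.65; W sinα = 58.9
Slice 5: Δl = 1.7/cos29.3° = 1.949 m; N'_5 = 179·cos29.3° = 156.1; c'Δl = 16.18; W sinα = 87.6
Slice 6: Δl = 2.6/cos40.4° = 3.414 m; N'_6 = 194·cos40.4° = 147.7; c'Δl = 28.34; W sinα = 125.7
Slice 7: Δl = 1.7/cos53.9° = 2.885 m; N'_7 = 46·cos53.9° = 27.1; c'Δl = 23.95; W sinα = 37.2
Σc'Δl = 142.3 kN/m; ΣN' = 1195.6 kN/m; ΣW sinα = 391.3 kN/m
Resisting = 142.3 + 1195.6·tan24.7° = 142.3 + 549.9 = 692.3 kN/m
FS = 692.3 / 391.3 = 1.769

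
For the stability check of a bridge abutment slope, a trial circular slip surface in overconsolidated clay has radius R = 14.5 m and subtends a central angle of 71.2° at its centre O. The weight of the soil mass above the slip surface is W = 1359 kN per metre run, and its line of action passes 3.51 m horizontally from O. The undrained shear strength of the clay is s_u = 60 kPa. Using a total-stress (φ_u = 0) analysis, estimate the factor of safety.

FS = 3.29

Taking moments about the centre O, the resisting moment is provided by the undrained shear strength acting along the arc:
Arc length L_a = R·θ = 14.5·(71.2°·π/180) = 14.5·1.2427 = 18.02 m
M_R = s_u·L_a·R = 60·18.02·14.5 = 15676.3 kN·m/m
M_D = W·d = 1359·3.51 = 4770.1 kN·m/m
FS = M_R / M_D = 15676.3 / 4770.1 = 3.286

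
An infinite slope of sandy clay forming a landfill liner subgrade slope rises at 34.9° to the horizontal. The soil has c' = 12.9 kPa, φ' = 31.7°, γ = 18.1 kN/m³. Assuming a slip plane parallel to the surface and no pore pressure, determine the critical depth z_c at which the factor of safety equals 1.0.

Setting FS = 1.00 in FS = [c' + γz cos²β tanφ'] / [γz sinβ cosβ] and solving for z:
z = c' / [γ cosβ (FS·sinβ − cosβ·tanφ')]
  = 12.9 / [18.1·cos34.9°·(1.00·sin34.9° − cos34.9°·tan31.7°)]
  = 12.9 / [18.1·0.8202·(1.00·0.5721 − 0.8202·0.6176)]
  = 12.9 / 0.9740 = 13.245 m

z_c = 13.24 m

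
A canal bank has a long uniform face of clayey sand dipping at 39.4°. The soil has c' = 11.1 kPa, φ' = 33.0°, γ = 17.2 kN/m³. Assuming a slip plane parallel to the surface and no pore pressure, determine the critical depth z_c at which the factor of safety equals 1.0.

Setting FS = 1.00 in FS = [c' + γz cos²β tanφ'] / [γz sinβ cosβ] and solving for z:
z = c' / [γ cosβ (FS·sinβ − cosβ·tanφ')]
  = 11.1 / [17.2·cos39.4°·(1.00·sin39.4° − cos39.4°·tan33.0°)]
  = 11.1 / [17.2·0.7727·(1.00·0.6347 − 0.7727·0.6494)]
  = 11.1 / 1.7665 = 6.284 m

z_c = 6.28 m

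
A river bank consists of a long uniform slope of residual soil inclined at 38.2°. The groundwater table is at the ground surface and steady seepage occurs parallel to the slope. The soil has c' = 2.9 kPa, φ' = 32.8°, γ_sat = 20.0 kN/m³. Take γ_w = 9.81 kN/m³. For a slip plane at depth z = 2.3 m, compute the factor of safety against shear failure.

With seepage parallel to the slope and the water table at the surface, the effective normal stress on the slip plane uses the buoyant unit weight γ' = γ_sat − γ_w while the driving shear stress uses γ_sat:
FS = [c' + γ' z cos²β tanφ'] / [γ_sat z sinβ cosβ]
γ' = 20.0 − 9.81 = 10.19 kN/m³
Numerator = 2.9 + 10.19·2.3·cos²38.2°·tan32.8° = 2.9 + 10.19·2.3·0.6176·0.6445 = 12.228 kPa
Denominator = 20.0·2.3·sin38.2°·cos38.2° = 20.0·2.3·0.6184·0.7859 = 22.355 kPa
FS = 12.228 / 22.355 = 0.547

FS = 0.55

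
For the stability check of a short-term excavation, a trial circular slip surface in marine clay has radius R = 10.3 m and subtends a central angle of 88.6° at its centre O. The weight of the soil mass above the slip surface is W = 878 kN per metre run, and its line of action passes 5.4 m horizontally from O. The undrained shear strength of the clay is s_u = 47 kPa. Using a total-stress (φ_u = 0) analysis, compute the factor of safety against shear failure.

Taking moments about the centre O, the resisting moment is provided by the undrained shear strength acting along the arc:
Arc length L_a = R·θ = 10.3·(88.6°·π/180) = 10.3·1.5464 = 15.93 m
M_R = s_u·L_a·R = 47·15.93·10.3 = 7710.5 kN·m/m
M_D = W·d = 878·5.4 = 4741.2 kN·m/m
FS = M_R / M_D = 7710.5 / 4741.2 = 1.626

FS = 1.63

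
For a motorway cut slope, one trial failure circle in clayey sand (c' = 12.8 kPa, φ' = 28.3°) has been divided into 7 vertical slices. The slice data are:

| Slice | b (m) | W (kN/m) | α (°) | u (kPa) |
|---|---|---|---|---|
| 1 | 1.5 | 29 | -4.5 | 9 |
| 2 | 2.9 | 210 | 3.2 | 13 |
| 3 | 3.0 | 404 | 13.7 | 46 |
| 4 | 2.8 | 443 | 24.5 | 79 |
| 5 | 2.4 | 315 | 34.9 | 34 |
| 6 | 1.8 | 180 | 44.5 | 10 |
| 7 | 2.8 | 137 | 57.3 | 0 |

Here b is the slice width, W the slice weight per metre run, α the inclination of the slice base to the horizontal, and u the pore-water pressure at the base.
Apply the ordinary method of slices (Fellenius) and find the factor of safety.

Ordinary method of slices: FS = Σ[c'·Δl_i + (W_i cosα_i − u_i·Δl_i)·tanφ'] / Σ W_i sinα_i, with Δl_i = b_i / cosα_i.
Slice 1: Δl = 1.5/cos(-4.5°) = 1.505 m; N'_1 = 29·cos(-4.5°) − 9·1.505 = 15.4; c'Δl = 19.26; W sinα = -2.3
Slice 2: Δl = 2.9/cos3.2° = 2.905 m; N'_2 = 210·cos3.2° − 13·2.905 = 171.9; c'Δl = 37.18; W sinα = 11.7
Slice 3: Δl = 3.0/cos13.7° = 3.088 m; N'_3 = 404·cos13.7° − 46·3.088 = 250.5; c'Δl = 39.52; W sinα = 95.7
Slice 4: Δl = 2.8/cos24.5° = 3.077 m; N'_4 = 443·cos24.5° − 79·3.077 = 160.0; c'Δl = 39.39; W sinα = 183.7
Slice 5: Δl = 2.4/cos34.9° = 2.926 m; N'_5 = 315·cos34.9° − 34·2.926 = 158.9; c'Δl = 37.46; W sinα = 180.2
Slice 6: Δl = 1.8/cos44.5° = 2.524 m; N'_6 = 180·cos44.5° − 10·2.524 = 103.1; c'Δl = 32.30; W sinα = 126.2
Slice 7: Δl = 2.8/cos57.3° = 5.183 m; N'_7 = 137·cos57.3° − 0·5.183 = 74.0; c'Δl = 66.34; W sinα = 115.3
Σc'Δl = 271.4 kN/m; ΣN' = 933.8 kN/m; ΣW sinα = 710.5 kN/m
Resisting = 271.4 + 933.8·tan28.3° = 271.4 + 502.8 = 774.2 kN/m
FS = 774.2 / 710.5 = 1.090

FS = 1.09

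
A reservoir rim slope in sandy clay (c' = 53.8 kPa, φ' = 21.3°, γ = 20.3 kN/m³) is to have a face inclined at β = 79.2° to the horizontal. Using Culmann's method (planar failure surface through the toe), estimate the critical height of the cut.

Culmann's analysis gives the critical failure plane at α_cr = (β + φ')/2 = (79.2 + 21.3)/2 = 50.2°, and the critical height
H_c = (4c'/γ) · sinβ cosφ' / [1 − cos(β − φ')]
    = (4·53.8/20.3) · sin79.2°·cos21.3° / [1 − cos(57.9°)]
    = 10.601 · 0.9823·0.9317 / [1 − 0.5314]
    = 10.601 · 0.9152 / 0.4686
    = 20.70 m

H_c = 20.70 m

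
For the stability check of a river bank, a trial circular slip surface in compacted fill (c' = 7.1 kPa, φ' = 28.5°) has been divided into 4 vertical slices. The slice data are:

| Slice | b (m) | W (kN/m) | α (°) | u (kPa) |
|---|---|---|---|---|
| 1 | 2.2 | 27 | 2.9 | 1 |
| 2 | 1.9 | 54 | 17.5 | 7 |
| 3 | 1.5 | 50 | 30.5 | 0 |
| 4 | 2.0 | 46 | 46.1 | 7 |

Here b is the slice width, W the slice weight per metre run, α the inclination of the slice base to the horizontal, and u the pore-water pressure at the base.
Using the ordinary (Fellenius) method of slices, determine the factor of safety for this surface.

FS = 1.66

Ordinary method of slices: FS = Σ[c'·Δl_i + (W_i cosα_i − u_i·Δl_i)·tanφ'] / Σ W_i sinα_i, with Δl_i = b_i / cosα_i.
Slice 1: Δl = 2.2/cos2.9° = 2.203 m; N'_1 = 27·cos2.9° − 1·2.203 = 24.8; c'Δl = 15.64; W sinα = 1.4
Slice 2: Δl = 1.9/cos17.5° = 1.992 m; N'_2 = 54·cos17.5° − 7·1.992 = 37.6; c'Δl = 14.14; W sinα = 16.2
Slice 3: Δl = 1.5/cos30.5° = 1.741 m; N'_3 = 50·cos30.5° − 0·1.741 = 43.1; c'Δl = 12.36; W sinα = 25.4
Slice 4: Δl = 2.0/cos46.1° = 2.884 m; N'_4 = 46·cos46.1° − 7·2.884 = 11.7; c'Δl = 20.48; W sinα = 33.1
Σc'Δl = 62.6 kN/m; ΣN' = 117.1 kN/m; ΣW sinα = 76.1 kN/m
Resisting = 62.6 + 117.1·tan28.5° = 62.6 + 63.6 = 126.2 kN/m
FS = 126.2 / 76.1 = 1.658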